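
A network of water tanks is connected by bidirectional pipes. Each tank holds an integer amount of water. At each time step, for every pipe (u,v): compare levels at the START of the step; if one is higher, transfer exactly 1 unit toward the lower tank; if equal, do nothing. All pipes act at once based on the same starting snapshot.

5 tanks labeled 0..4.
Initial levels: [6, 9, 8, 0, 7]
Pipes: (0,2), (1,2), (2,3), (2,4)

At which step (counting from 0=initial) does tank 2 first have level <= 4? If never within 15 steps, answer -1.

Step 1: flows [2->0,1->2,2->3,2->4] -> levels [7 8 6 1 8]
Step 2: flows [0->2,1->2,2->3,4->2] -> levels [6 7 8 2 7]
Step 3: flows [2->0,2->1,2->3,2->4] -> levels [7 8 4 3 8]
Tank 2 first reaches <=4 at step 3

Answer: 3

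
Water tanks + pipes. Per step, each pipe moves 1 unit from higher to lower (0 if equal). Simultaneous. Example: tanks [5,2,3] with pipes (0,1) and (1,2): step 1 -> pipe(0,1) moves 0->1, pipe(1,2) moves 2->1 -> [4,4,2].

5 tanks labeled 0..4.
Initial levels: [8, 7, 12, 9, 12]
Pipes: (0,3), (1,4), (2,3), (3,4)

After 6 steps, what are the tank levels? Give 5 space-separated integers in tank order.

Step 1: flows [3->0,4->1,2->3,4->3] -> levels [9 8 11 10 10]
Step 2: flows [3->0,4->1,2->3,3=4] -> levels [10 9 10 10 9]
Step 3: flows [0=3,1=4,2=3,3->4] -> levels [10 9 10 9 10]
Step 4: flows [0->3,4->1,2->3,4->3] -> levels [9 10 9 12 8]
Step 5: flows [3->0,1->4,3->2,3->4] -> levels [10 9 10 9 10]
  -> period-2 cycle: step 5 state = step 3 state
  -> state at step 6: (6-3) mod 2 = 1, same as step 4 -> [9 10 9 12 8]

Answer: 9 10 9 12 8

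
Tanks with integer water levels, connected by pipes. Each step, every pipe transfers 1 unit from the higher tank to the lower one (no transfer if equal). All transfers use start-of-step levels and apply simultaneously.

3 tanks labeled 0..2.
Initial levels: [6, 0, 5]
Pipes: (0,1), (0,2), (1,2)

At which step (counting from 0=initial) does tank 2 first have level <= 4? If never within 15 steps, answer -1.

Step 1: flows [0->1,0->2,2->1] -> levels [4 2 5]
Step 2: flows [0->1,2->0,2->1] -> levels [4 4 3]
Tank 2 first reaches <=4 at step 2

Answer: 2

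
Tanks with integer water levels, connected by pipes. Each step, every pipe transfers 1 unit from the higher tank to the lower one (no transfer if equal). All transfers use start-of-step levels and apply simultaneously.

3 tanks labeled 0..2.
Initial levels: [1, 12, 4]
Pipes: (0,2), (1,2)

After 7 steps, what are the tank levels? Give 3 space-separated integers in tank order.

Step 1: flows [2->0,1->2] -> levels [2 11 4]
Step 2: flows [2->0,1->2] -> levels [3 10 4]
Step 3: flows [2->0,1->2] -> levels [4 9 4]
Step 4: flows [0=2,1->2] -> levels [4 8 5]
Step 5: flows [2->0,1->2] -> levels [5 7 5]
Step 6: flows [0=2,1->2] -> levels [5 6 6]
Step 7: flows [2->0,1=2] -> levels [6 6 5]

Answer: 6 6 5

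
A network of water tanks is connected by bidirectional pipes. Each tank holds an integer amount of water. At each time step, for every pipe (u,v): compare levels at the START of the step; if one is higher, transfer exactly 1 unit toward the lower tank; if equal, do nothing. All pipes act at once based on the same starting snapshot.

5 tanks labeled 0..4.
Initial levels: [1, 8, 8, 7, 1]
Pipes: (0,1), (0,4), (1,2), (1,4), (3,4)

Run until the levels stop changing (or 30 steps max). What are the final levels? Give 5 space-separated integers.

Answer: 5 7 5 5 3

Derivation:
Step 1: flows [1->0,0=4,1=2,1->4,3->4] -> levels [2 6 8 6 3]
Step 2: flows [1->0,4->0,2->1,1->4,3->4] -> levels [4 5 7 5 4]
Step 3: flows [1->0,0=4,2->1,1->4,3->4] -> levels [5 4 6 4 6]
Step 4: flows [0->1,4->0,2->1,4->1,4->3] -> levels [5 7 5 5 3]
Step 5: flows [1->0,0->4,1->2,1->4,3->4] -> levels [5 4 6 4 6]
  -> period-2 cycle: step 5 state = step 3 state; never stabilizes
  -> state at step 30: (30-3) mod 2 = 1, same as step 4 -> [5 7 5 5 3]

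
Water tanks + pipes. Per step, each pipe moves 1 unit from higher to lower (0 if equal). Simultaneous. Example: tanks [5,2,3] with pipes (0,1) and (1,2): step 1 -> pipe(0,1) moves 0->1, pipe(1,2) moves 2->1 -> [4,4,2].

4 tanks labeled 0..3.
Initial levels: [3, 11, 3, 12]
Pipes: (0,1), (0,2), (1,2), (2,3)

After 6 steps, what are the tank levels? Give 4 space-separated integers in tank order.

Step 1: flows [1->0,0=2,1->2,3->2] -> levels [4 9 5 11]
Step 2: flows [1->0,2->0,1->2,3->2] -> levels [6 7 6 10]
Step 3: flows [1->0,0=2,1->2,3->2] -> levels [7 5 8 9]
Step 4: flows [0->1,2->0,2->1,3->2] -> levels [7 7 7 8]
Step 5: flows [0=1,0=2,1=2,3->2] -> levels [7 7 8 7]
Step 6: flows [0=1,2->0,2->1,2->3] -> levels [8 8 5 8]

Answer: 8 8 5 8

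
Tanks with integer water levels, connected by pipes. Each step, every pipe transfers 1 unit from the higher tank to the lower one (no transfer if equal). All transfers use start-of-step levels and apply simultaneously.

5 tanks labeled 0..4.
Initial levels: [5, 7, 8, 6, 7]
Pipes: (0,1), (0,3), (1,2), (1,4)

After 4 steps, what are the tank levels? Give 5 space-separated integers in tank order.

Answer: 5 9 6 7 6

Derivation:
Step 1: flows [1->0,3->0,2->1,1=4] -> levels [7 7 7 5 7]
Step 2: flows [0=1,0->3,1=2,1=4] -> levels [6 7 7 6 7]
Step 3: flows [1->0,0=3,1=2,1=4] -> levels [7 6 7 6 7]
Step 4: flows [0->1,0->3,2->1,4->1] -> levels [5 9 6 7 6]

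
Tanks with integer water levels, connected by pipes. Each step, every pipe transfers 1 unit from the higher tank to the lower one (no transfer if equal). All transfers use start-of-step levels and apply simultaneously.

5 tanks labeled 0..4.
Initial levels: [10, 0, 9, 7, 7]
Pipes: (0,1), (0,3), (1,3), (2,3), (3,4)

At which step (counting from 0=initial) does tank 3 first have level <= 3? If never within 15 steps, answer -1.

Step 1: flows [0->1,0->3,3->1,2->3,3=4] -> levels [8 2 8 8 7]
Step 2: flows [0->1,0=3,3->1,2=3,3->4] -> levels [7 4 8 6 8]
Step 3: flows [0->1,0->3,3->1,2->3,4->3] -> levels [5 6 7 8 7]
Step 4: flows [1->0,3->0,3->1,3->2,3->4] -> levels [7 6 8 4 8]
Step 5: flows [0->1,0->3,1->3,2->3,4->3] -> levels [5 6 7 8 7]
  -> period-2 cycle (repeats step 3); tank 3 never drops to <=3
Tank 3 never reaches <=3 within 15 steps

Answer: -1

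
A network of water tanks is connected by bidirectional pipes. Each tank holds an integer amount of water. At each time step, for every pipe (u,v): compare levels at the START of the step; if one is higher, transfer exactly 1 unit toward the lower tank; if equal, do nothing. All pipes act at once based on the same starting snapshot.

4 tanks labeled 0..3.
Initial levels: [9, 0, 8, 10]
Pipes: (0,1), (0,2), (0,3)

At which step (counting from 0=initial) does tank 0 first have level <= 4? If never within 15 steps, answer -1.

Answer: -1

Derivation:
Step 1: flows [0->1,0->2,3->0] -> levels [8 1 9 9]
Step 2: flows [0->1,2->0,3->0] -> levels [9 2 8 8]
Step 3: flows [0->1,0->2,0->3] -> levels [6 3 9 9]
Step 4: flows [0->1,2->0,3->0] -> levels [7 4 8 8]
Step 5: flows [0->1,2->0,3->0] -> levels [8 5 7 7]
Step 6: flows [0->1,0->2,0->3] -> levels [5 6 8 8]
Step 7: flows [1->0,2->0,3->0] -> levels [8 5 7 7]
  -> period-2 cycle (repeats step 5); tank 0 never drops to <=4
Tank 0 never reaches <=4 within 15 steps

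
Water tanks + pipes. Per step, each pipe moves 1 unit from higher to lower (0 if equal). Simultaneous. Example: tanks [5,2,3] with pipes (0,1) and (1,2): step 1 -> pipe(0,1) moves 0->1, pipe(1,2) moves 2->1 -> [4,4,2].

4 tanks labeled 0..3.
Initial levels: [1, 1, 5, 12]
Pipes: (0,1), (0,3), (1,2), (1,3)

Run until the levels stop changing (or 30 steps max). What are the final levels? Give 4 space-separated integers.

Answer: 5 6 4 4

Derivation:
Step 1: flows [0=1,3->0,2->1,3->1] -> levels [2 3 4 10]
Step 2: flows [1->0,3->0,2->1,3->1] -> levels [4 4 3 8]
Step 3: flows [0=1,3->0,1->2,3->1] -> levels [5 4 4 6]
Step 4: flows [0->1,3->0,1=2,3->1] -> levels [5 6 4 4]
Step 5: flows [1->0,0->3,1->2,1->3] -> levels [5 3 5 6]
Step 6: flows [0->1,3->0,2->1,3->1] -> levels [5 6 4 4]
  -> period-2 cycle: step 6 state = step 4 state; never stabilizes
  -> state at step 30: (30-4) mod 2 = 0, same as step 4 -> [5 6 4 4]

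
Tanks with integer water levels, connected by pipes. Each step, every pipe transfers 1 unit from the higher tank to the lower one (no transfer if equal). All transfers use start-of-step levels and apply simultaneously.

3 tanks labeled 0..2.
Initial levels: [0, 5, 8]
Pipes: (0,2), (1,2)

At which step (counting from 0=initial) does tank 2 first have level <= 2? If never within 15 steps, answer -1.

Answer: -1

Derivation:
Step 1: flows [2->0,2->1] -> levels [1 6 6]
Step 2: flows [2->0,1=2] -> levels [2 6 5]
Step 3: flows [2->0,1->2] -> levels [3 5 5]
Step 4: flows [2->0,1=2] -> levels [4 5 4]
Step 5: flows [0=2,1->2] -> levels [4 4 5]
Step 6: flows [2->0,2->1] -> levels [5 5 3]
Step 7: flows [0->2,1->2] -> levels [4 4 5]
  -> period-2 cycle (repeats step 5); tank 2 never drops to <=2
Tank 2 never reaches <=2 within 15 steps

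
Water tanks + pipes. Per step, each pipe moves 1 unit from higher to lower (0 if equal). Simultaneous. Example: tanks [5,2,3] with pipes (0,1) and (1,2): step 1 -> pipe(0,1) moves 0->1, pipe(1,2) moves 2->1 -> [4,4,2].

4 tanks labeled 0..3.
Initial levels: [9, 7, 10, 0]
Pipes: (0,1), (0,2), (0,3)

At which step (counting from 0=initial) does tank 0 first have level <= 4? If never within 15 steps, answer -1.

Answer: -1

Derivation:
Step 1: flows [0->1,2->0,0->3] -> levels [8 8 9 1]
Step 2: flows [0=1,2->0,0->3] -> levels [8 8 8 2]
Step 3: flows [0=1,0=2,0->3] -> levels [7 8 8 3]
Step 4: flows [1->0,2->0,0->3] -> levels [8 7 7 4]
Step 5: flows [0->1,0->2,0->3] -> levels [5 8 8 5]
Step 6: flows [1->0,2->0,0=3] -> levels [7 7 7 5]
Step 7: flows [0=1,0=2,0->3] -> levels [6 7 7 6]
Step 8: flows [1->0,2->0,0=3] -> levels [8 6 6 6]
Step 9: flows [0->1,0->2,0->3] -> levels [5 7 7 7]
Step 10: flows [1->0,2->0,3->0] -> levels [8 6 6 6]
  -> period-2 cycle (repeats step 8); tank 0 never drops to <=4
Tank 0 never reaches <=4 within 15 steps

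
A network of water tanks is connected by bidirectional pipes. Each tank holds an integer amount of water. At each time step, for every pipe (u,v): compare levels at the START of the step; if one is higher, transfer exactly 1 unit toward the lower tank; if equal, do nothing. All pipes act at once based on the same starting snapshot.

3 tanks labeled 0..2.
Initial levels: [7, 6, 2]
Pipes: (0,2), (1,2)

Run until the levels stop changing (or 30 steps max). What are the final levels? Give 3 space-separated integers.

Step 1: flows [0->2,1->2] -> levels [6 5 4]
Step 2: flows [0->2,1->2] -> levels [5 4 6]
Step 3: flows [2->0,2->1] -> levels [6 5 4]
  -> period-2 cycle: step 3 state = step 1 state; never stabilizes
  -> state at step 30: (30-1) mod 2 = 1, same as step 2 -> [5 4 6]

Answer: 5 4 6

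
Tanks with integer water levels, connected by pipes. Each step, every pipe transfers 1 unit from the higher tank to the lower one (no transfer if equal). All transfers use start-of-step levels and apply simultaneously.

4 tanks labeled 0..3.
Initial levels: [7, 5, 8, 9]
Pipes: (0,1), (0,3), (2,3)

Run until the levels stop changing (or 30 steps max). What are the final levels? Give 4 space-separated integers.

Step 1: flows [0->1,3->0,3->2] -> levels [7 6 9 7]
Step 2: flows [0->1,0=3,2->3] -> levels [6 7 8 8]
Step 3: flows [1->0,3->0,2=3] -> levels [8 6 8 7]
Step 4: flows [0->1,0->3,2->3] -> levels [6 7 7 9]
Step 5: flows [1->0,3->0,3->2] -> levels [8 6 8 7]
  -> period-2 cycle: step 5 state = step 3 state; never stabilizes
  -> state at step 30: (30-3) mod 2 = 1, same as step 4 -> [6 7 7 9]

Answer: 6 7 7 9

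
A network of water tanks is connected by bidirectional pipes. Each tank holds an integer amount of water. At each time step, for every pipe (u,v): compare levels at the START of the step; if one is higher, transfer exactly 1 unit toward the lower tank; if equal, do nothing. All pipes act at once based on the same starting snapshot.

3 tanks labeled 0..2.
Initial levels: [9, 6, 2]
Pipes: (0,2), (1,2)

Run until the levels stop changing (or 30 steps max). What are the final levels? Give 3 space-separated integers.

Answer: 6 6 5

Derivation:
Step 1: flows [0->2,1->2] -> levels [8 5 4]
Step 2: flows [0->2,1->2] -> levels [7 4 6]
Step 3: flows [0->2,2->1] -> levels [6 5 6]
Step 4: flows [0=2,2->1] -> levels [6 6 5]
Step 5: flows [0->2,1->2] -> levels [5 5 7]
Step 6: flows [2->0,2->1] -> levels [6 6 5]
  -> period-2 cycle: step 6 state = step 4 state; never stabilizes
  -> state at step 30: (30-4) mod 2 = 0, same as step 4 -> [6 6 5]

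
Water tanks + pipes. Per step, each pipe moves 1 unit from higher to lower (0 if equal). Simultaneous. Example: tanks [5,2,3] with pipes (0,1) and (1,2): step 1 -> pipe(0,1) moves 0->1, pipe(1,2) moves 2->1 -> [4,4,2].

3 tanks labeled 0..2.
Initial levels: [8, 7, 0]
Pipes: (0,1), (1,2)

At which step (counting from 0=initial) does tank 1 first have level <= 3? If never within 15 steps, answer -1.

Step 1: flows [0->1,1->2] -> levels [7 7 1]
Step 2: flows [0=1,1->2] -> levels [7 6 2]
Step 3: flows [0->1,1->2] -> levels [6 6 3]
Step 4: flows [0=1,1->2] -> levels [6 5 4]
Step 5: flows [0->1,1->2] -> levels [5 5 5]
Step 6: flows [0=1,1=2] -> levels [5 5 5]
  -> stable; tank 1 stays at 5 > 3
Tank 1 never reaches <=3 within 15 steps

Answer: -1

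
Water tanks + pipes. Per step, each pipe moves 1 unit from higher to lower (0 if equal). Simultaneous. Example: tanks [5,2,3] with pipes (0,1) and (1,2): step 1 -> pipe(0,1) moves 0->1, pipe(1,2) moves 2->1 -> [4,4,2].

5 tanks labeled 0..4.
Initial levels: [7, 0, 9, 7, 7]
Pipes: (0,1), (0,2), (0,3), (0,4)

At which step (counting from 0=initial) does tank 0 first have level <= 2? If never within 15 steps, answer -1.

Answer: -1

Derivation:
Step 1: flows [0->1,2->0,0=3,0=4] -> levels [7 1 8 7 7]
Step 2: flows [0->1,2->0,0=3,0=4] -> levels [7 2 7 7 7]
Step 3: flows [0->1,0=2,0=3,0=4] -> levels [6 3 7 7 7]
Step 4: flows [0->1,2->0,3->0,4->0] -> levels [8 4 6 6 6]
Step 5: flows [0->1,0->2,0->3,0->4] -> levels [4 5 7 7 7]
Step 6: flows [1->0,2->0,3->0,4->0] -> levels [8 4 6 6 6]
  -> period-2 cycle (repeats step 4); tank 0 never drops to <=2
Tank 0 never reaches <=2 within 15 steps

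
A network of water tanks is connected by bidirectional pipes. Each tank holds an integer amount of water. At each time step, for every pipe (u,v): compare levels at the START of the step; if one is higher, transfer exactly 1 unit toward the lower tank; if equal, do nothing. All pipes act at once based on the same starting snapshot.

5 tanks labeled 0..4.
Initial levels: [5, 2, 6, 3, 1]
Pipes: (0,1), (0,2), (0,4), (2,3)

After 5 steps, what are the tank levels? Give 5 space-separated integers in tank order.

Step 1: flows [0->1,2->0,0->4,2->3] -> levels [4 3 4 4 2]
Step 2: flows [0->1,0=2,0->4,2=3] -> levels [2 4 4 4 3]
Step 3: flows [1->0,2->0,4->0,2=3] -> levels [5 3 3 4 2]
Step 4: flows [0->1,0->2,0->4,3->2] -> levels [2 4 5 3 3]
Step 5: flows [1->0,2->0,4->0,2->3] -> levels [5 3 3 4 2]

Answer: 5 3 3 4 2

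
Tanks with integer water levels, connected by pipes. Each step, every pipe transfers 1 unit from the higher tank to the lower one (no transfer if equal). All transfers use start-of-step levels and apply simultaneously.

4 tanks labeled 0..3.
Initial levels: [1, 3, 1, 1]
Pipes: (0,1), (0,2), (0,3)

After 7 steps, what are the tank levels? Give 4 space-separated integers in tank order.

Answer: 3 1 1 1

Derivation:
Step 1: flows [1->0,0=2,0=3] -> levels [2 2 1 1]
Step 2: flows [0=1,0->2,0->3] -> levels [0 2 2 2]
Step 3: flows [1->0,2->0,3->0] -> levels [3 1 1 1]
Step 4: flows [0->1,0->2,0->3] -> levels [0 2 2 2]
  -> period-2 cycle: step 4 state = step 2 state
  -> state at step 7: (7-2) mod 2 = 1, same as step 3 -> [3 1 1 1]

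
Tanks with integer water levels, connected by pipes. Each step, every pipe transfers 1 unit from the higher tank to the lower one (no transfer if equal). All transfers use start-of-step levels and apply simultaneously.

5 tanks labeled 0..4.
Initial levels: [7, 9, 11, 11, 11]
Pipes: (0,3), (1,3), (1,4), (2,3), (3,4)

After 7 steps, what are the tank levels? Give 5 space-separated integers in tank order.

Answer: 10 11 11 7 10

Derivation:
Step 1: flows [3->0,3->1,4->1,2=3,3=4] -> levels [8 11 11 9 10]
Step 2: flows [3->0,1->3,1->4,2->3,4->3] -> levels [9 9 10 11 10]
Step 3: flows [3->0,3->1,4->1,3->2,3->4] -> levels [10 11 11 7 10]
Step 4: flows [0->3,1->3,1->4,2->3,4->3] -> levels [9 9 10 11 10]
  -> period-2 cycle: step 4 state = step 2 state
  -> state at step 7: (7-2) mod 2 = 1, same as step 3 -> [10 11 11 7 10]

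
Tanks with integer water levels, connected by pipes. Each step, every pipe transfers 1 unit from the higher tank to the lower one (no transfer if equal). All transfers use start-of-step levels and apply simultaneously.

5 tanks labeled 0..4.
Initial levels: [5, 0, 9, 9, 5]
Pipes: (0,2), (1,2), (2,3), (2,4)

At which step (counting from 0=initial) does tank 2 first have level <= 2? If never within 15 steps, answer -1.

Answer: -1

Derivation:
Step 1: flows [2->0,2->1,2=3,2->4] -> levels [6 1 6 9 6]
Step 2: flows [0=2,2->1,3->2,2=4] -> levels [6 2 6 8 6]
Step 3: flows [0=2,2->1,3->2,2=4] -> levels [6 3 6 7 6]
Step 4: flows [0=2,2->1,3->2,2=4] -> levels [6 4 6 6 6]
Step 5: flows [0=2,2->1,2=3,2=4] -> levels [6 5 5 6 6]
Step 6: flows [0->2,1=2,3->2,4->2] -> levels [5 5 8 5 5]
Step 7: flows [2->0,2->1,2->3,2->4] -> levels [6 6 4 6 6]
Step 8: flows [0->2,1->2,3->2,4->2] -> levels [5 5 8 5 5]
  -> period-2 cycle (repeats step 6); tank 2 never drops to <=2
Tank 2 never reaches <=2 within 15 steps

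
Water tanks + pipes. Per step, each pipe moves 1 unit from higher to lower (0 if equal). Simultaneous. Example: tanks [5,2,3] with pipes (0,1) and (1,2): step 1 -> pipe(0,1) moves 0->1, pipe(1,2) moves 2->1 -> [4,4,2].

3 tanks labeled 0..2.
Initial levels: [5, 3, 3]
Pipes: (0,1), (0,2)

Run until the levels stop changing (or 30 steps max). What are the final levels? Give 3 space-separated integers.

Step 1: flows [0->1,0->2] -> levels [3 4 4]
Step 2: flows [1->0,2->0] -> levels [5 3 3]
  -> period-2 cycle: step 2 state = step 0 state; never stabilizes
  -> state at step 30: (30-0) mod 2 = 0, same as step 0 -> [5 3 3]

Answer: 5 3 3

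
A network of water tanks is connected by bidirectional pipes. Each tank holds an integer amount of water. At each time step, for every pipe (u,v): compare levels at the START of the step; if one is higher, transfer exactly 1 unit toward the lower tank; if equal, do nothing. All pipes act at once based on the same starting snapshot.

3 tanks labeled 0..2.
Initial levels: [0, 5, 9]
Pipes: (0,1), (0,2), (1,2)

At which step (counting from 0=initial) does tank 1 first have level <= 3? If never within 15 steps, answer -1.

Step 1: flows [1->0,2->0,2->1] -> levels [2 5 7]
Step 2: flows [1->0,2->0,2->1] -> levels [4 5 5]
Step 3: flows [1->0,2->0,1=2] -> levels [6 4 4]
Step 4: flows [0->1,0->2,1=2] -> levels [4 5 5]
  -> period-2 cycle (repeats step 2); tank 1 never drops to <=3
Tank 1 never reaches <=3 within 15 steps

Answer: -1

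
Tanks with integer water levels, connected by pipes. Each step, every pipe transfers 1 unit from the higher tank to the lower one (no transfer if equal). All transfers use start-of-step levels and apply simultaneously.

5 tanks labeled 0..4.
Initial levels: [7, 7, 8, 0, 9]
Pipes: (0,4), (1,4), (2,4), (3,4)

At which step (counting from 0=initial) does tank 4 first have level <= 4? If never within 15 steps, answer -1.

Answer: 6

Derivation:
Step 1: flows [4->0,4->1,4->2,4->3] -> levels [8 8 9 1 5]
Step 2: flows [0->4,1->4,2->4,4->3] -> levels [7 7 8 2 7]
Step 3: flows [0=4,1=4,2->4,4->3] -> levels [7 7 7 3 7]
Step 4: flows [0=4,1=4,2=4,4->3] -> levels [7 7 7 4 6]
Step 5: flows [0->4,1->4,2->4,4->3] -> levels [6 6 6 5 8]
Step 6: flows [4->0,4->1,4->2,4->3] -> levels [7 7 7 6 4]
Tank 4 first reaches <=4 at step 6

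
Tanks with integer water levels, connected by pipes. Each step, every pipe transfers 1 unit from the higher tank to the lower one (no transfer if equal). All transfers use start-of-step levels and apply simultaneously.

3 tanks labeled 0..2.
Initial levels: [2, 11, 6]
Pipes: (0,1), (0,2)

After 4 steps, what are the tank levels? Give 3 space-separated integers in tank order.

Answer: 6 7 6

Derivation:
Step 1: flows [1->0,2->0] -> levels [4 10 5]
Step 2: flows [1->0,2->0] -> levels [6 9 4]
Step 3: flows [1->0,0->2] -> levels [6 8 5]
Step 4: flows [1->0,0->2] -> levels [6 7 6]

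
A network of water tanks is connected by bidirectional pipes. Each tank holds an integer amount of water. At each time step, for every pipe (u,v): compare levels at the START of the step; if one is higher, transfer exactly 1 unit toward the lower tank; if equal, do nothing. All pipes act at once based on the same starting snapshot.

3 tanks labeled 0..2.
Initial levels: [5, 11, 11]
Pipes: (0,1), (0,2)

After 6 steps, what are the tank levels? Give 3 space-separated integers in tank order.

Step 1: flows [1->0,2->0] -> levels [7 10 10]
Step 2: flows [1->0,2->0] -> levels [9 9 9]
Step 3: flows [0=1,0=2] -> levels [9 9 9]
  -> stable; steps 4..6 unchanged -> [9 9 9]

Answer: 9 9 9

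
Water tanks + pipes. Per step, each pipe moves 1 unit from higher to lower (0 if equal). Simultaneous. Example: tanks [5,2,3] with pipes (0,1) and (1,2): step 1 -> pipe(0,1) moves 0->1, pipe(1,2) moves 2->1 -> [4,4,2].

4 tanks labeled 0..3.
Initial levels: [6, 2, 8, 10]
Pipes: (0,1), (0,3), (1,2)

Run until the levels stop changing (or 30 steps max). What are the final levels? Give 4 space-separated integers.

Step 1: flows [0->1,3->0,2->1] -> levels [6 4 7 9]
Step 2: flows [0->1,3->0,2->1] -> levels [6 6 6 8]
Step 3: flows [0=1,3->0,1=2] -> levels [7 6 6 7]
Step 4: flows [0->1,0=3,1=2] -> levels [6 7 6 7]
Step 5: flows [1->0,3->0,1->2] -> levels [8 5 7 6]
Step 6: flows [0->1,0->3,2->1] -> levels [6 7 6 7]
  -> period-2 cycle: step 6 state = step 4 state; never stabilizes
  -> state at step 30: (30-4) mod 2 = 0, same as step 4 -> [6 7 6 7]

Answer: 6 7 6 7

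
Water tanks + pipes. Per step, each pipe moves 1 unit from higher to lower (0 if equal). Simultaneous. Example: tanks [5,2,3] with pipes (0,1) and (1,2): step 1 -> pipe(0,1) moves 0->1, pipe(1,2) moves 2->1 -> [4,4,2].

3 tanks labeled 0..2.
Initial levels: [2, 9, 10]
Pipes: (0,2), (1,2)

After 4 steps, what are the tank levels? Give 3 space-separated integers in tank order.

Step 1: flows [2->0,2->1] -> levels [3 10 8]
Step 2: flows [2->0,1->2] -> levels [4 9 8]
Step 3: flows [2->0,1->2] -> levels [5 8 8]
Step 4: flows [2->0,1=2] -> levels [6 8 7]

Answer: 6 8 7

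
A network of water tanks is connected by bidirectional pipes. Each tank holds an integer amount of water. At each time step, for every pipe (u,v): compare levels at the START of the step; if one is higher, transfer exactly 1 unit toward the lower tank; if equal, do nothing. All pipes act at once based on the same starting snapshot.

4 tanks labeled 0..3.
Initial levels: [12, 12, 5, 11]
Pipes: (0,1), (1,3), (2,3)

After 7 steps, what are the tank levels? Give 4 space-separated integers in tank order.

Answer: 11 9 9 11

Derivation:
Step 1: flows [0=1,1->3,3->2] -> levels [12 11 6 11]
Step 2: flows [0->1,1=3,3->2] -> levels [11 12 7 10]
Step 3: flows [1->0,1->3,3->2] -> levels [12 10 8 10]
Step 4: flows [0->1,1=3,3->2] -> levels [11 11 9 9]
Step 5: flows [0=1,1->3,2=3] -> levels [11 10 9 10]
Step 6: flows [0->1,1=3,3->2] -> levels [10 11 10 9]
Step 7: flows [1->0,1->3,2->3] -> levels [11 9 9 11]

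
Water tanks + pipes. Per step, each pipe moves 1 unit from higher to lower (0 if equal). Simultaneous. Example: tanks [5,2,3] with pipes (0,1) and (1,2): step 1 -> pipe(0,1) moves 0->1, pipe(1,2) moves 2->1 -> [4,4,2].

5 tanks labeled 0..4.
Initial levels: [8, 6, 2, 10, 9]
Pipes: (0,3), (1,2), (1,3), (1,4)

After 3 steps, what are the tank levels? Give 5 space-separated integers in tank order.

Step 1: flows [3->0,1->2,3->1,4->1] -> levels [9 7 3 8 8]
Step 2: flows [0->3,1->2,3->1,4->1] -> levels [8 8 4 8 7]
Step 3: flows [0=3,1->2,1=3,1->4] -> levels [8 6 5 8 8]

Answer: 8 6 5 8 8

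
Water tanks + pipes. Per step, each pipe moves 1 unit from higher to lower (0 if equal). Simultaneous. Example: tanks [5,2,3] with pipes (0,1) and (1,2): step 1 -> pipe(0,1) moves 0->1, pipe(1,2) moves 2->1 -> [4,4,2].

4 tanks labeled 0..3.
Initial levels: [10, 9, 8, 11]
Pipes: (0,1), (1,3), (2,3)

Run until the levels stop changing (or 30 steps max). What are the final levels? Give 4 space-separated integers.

Step 1: flows [0->1,3->1,3->2] -> levels [9 11 9 9]
Step 2: flows [1->0,1->3,2=3] -> levels [10 9 9 10]
Step 3: flows [0->1,3->1,3->2] -> levels [9 11 10 8]
Step 4: flows [1->0,1->3,2->3] -> levels [10 9 9 10]
  -> period-2 cycle: step 4 state = step 2 state; never stabilizes
  -> state at step 30: (30-2) mod 2 = 0, same as step 2 -> [10 9 9 10]

Answer: 10 9 9 10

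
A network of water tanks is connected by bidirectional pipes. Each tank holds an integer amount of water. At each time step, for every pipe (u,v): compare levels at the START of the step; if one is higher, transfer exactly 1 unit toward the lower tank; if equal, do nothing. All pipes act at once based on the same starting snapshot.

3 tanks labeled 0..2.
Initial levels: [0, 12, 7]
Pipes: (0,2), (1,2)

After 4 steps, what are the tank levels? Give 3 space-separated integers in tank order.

Answer: 4 8 7

Derivation:
Step 1: flows [2->0,1->2] -> levels [1 11 7]
Step 2: flows [2->0,1->2] -> levels [2 10 7]
Step 3: flows [2->0,1->2] -> levels [3 9 7]
Step 4: flows [2->0,1->2] -> levels [4 8 7]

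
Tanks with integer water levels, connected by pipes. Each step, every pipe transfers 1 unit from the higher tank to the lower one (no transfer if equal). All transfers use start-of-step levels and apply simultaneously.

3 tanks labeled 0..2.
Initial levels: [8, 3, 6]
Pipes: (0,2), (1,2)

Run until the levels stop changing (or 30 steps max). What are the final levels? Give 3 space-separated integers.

Answer: 5 5 7

Derivation:
Step 1: flows [0->2,2->1] -> levels [7 4 6]
Step 2: flows [0->2,2->1] -> levels [6 5 6]
Step 3: flows [0=2,2->1] -> levels [6 6 5]
Step 4: flows [0->2,1->2] -> levels [5 5 7]
Step 5: flows [2->0,2->1] -> levels [6 6 5]
  -> period-2 cycle: step 5 state = step 3 state; never stabilizes
  -> state at step 30: (30-3) mod 2 = 1, same as step 4 -> [5 5 7]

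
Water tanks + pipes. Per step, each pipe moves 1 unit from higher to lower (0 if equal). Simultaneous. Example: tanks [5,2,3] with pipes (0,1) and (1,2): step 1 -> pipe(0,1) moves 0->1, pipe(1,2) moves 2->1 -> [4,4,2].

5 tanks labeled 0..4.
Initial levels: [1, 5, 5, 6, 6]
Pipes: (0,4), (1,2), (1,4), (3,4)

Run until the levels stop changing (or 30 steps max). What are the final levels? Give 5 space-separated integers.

Answer: 3 4 6 4 6

Derivation:
Step 1: flows [4->0,1=2,4->1,3=4] -> levels [2 6 5 6 4]
Step 2: flows [4->0,1->2,1->4,3->4] -> levels [3 4 6 5 5]
Step 3: flows [4->0,2->1,4->1,3=4] -> levels [4 6 5 5 3]
Step 4: flows [0->4,1->2,1->4,3->4] -> levels [3 4 6 4 6]
Step 5: flows [4->0,2->1,4->1,4->3] -> levels [4 6 5 5 3]
  -> period-2 cycle: step 5 state = step 3 state; never stabilizes
  -> state at step 30: (30-3) mod 2 = 1, same as step 4 -> [3 4 6 4 6]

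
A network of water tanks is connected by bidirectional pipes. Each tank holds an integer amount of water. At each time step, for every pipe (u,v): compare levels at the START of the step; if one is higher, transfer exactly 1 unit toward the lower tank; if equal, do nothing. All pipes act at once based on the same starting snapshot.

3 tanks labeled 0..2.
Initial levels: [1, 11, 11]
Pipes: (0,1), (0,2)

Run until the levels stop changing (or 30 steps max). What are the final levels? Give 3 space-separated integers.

Answer: 9 7 7

Derivation:
Step 1: flows [1->0,2->0] -> levels [3 10 10]
Step 2: flows [1->0,2->0] -> levels [5 9 9]
Step 3: flows [1->0,2->0] -> levels [7 8 8]
Step 4: flows [1->0,2->0] -> levels [9 7 7]
Step 5: flows [0->1,0->2] -> levels [7 8 8]
  -> period-2 cycle: step 5 state = step 3 state; never stabilizes
  -> state at step 30: (30-3) mod 2 = 1, same as step 4 -> [9 7 7]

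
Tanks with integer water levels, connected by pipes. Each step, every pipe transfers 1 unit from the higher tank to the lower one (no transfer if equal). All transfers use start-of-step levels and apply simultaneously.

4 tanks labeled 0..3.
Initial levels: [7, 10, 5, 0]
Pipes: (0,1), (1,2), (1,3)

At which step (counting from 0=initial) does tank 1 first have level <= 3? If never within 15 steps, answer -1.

Step 1: flows [1->0,1->2,1->3] -> levels [8 7 6 1]
Step 2: flows [0->1,1->2,1->3] -> levels [7 6 7 2]
Step 3: flows [0->1,2->1,1->3] -> levels [6 7 6 3]
Step 4: flows [1->0,1->2,1->3] -> levels [7 4 7 4]
Step 5: flows [0->1,2->1,1=3] -> levels [6 6 6 4]
Step 6: flows [0=1,1=2,1->3] -> levels [6 5 6 5]
Step 7: flows [0->1,2->1,1=3] -> levels [5 7 5 5]
Step 8: flows [1->0,1->2,1->3] -> levels [6 4 6 6]
Step 9: flows [0->1,2->1,3->1] -> levels [5 7 5 5]
  -> period-2 cycle (repeats step 7); tank 1 never drops to <=3
Tank 1 never reaches <=3 within 15 steps

Answer: -1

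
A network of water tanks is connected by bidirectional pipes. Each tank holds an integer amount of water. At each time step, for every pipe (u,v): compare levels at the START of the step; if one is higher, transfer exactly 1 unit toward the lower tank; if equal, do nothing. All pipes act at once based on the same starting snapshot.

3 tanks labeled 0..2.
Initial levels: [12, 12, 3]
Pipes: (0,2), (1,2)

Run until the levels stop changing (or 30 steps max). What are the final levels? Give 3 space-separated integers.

Step 1: flows [0->2,1->2] -> levels [11 11 5]
Step 2: flows [0->2,1->2] -> levels [10 10 7]
Step 3: flows [0->2,1->2] -> levels [9 9 9]
Step 4: flows [0=2,1=2] -> levels [9 9 9]
  -> stable (no change)

Answer: 9 9 9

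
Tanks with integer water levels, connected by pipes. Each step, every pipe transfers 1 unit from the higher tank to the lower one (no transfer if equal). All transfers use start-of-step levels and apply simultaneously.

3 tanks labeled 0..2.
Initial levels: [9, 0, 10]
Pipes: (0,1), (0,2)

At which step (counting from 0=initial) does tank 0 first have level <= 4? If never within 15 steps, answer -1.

Answer: -1

Derivation:
Step 1: flows [0->1,2->0] -> levels [9 1 9]
Step 2: flows [0->1,0=2] -> levels [8 2 9]
Step 3: flows [0->1,2->0] -> levels [8 3 8]
Step 4: flows [0->1,0=2] -> levels [7 4 8]
Step 5: flows [0->1,2->0] -> levels [7 5 7]
Step 6: flows [0->1,0=2] -> levels [6 6 7]
Step 7: flows [0=1,2->0] -> levels [7 6 6]
Step 8: flows [0->1,0->2] -> levels [5 7 7]
Step 9: flows [1->0,2->0] -> levels [7 6 6]
  -> period-2 cycle (repeats step 7); tank 0 never drops to <=4
Tank 0 never reaches <=4 within 15 steps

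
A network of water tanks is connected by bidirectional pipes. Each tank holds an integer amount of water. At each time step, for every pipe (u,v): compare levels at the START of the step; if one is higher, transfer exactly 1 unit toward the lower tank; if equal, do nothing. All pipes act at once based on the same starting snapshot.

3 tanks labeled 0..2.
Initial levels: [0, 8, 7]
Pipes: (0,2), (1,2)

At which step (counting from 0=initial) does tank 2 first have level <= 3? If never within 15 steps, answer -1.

Step 1: flows [2->0,1->2] -> levels [1 7 7]
Step 2: flows [2->0,1=2] -> levels [2 7 6]
Step 3: flows [2->0,1->2] -> levels [3 6 6]
Step 4: flows [2->0,1=2] -> levels [4 6 5]
Step 5: flows [2->0,1->2] -> levels [5 5 5]
Step 6: flows [0=2,1=2] -> levels [5 5 5]
  -> stable; tank 2 stays at 5 > 3
Tank 2 never reaches <=3 within 15 steps

Answer: -1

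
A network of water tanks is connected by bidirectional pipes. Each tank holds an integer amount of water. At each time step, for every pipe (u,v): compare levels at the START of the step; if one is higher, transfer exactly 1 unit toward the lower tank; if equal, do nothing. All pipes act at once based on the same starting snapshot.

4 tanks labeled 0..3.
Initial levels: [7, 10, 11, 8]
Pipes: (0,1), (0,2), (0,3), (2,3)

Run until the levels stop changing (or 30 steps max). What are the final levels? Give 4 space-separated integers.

Answer: 7 10 9 10

Derivation:
Step 1: flows [1->0,2->0,3->0,2->3] -> levels [10 9 9 8]
Step 2: flows [0->1,0->2,0->3,2->3] -> levels [7 10 9 10]
Step 3: flows [1->0,2->0,3->0,3->2] -> levels [10 9 9 8]
  -> period-2 cycle: step 3 state = step 1 state; never stabilizes
  -> state at step 30: (30-1) mod 2 = 1, same as step 2 -> [7 10 9 10]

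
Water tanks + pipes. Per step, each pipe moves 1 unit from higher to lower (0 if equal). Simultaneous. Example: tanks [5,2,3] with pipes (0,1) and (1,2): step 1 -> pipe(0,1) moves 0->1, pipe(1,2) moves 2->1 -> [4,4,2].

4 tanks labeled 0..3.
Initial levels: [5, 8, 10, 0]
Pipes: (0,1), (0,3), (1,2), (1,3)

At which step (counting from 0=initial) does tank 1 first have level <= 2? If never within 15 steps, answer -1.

Answer: -1

Derivation:
Step 1: flows [1->0,0->3,2->1,1->3] -> levels [5 7 9 2]
Step 2: flows [1->0,0->3,2->1,1->3] -> levels [5 6 8 4]
Step 3: flows [1->0,0->3,2->1,1->3] -> levels [5 5 7 6]
Step 4: flows [0=1,3->0,2->1,3->1] -> levels [6 7 6 4]
Step 5: flows [1->0,0->3,1->2,1->3] -> levels [6 4 7 6]
Step 6: flows [0->1,0=3,2->1,3->1] -> levels [5 7 6 5]
Step 7: flows [1->0,0=3,1->2,1->3] -> levels [6 4 7 6]
  -> period-2 cycle (repeats step 5); tank 1 never drops to <=2
Tank 1 never reaches <=2 within 15 steps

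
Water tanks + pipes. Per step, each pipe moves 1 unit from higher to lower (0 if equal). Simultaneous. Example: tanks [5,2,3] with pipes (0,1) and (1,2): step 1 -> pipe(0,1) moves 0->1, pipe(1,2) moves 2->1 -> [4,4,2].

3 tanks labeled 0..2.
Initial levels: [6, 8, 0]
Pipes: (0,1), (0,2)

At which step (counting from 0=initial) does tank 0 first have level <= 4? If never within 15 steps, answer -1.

Step 1: flows [1->0,0->2] -> levels [6 7 1]
Step 2: flows [1->0,0->2] -> levels [6 6 2]
Step 3: flows [0=1,0->2] -> levels [5 6 3]
Step 4: flows [1->0,0->2] -> levels [5 5 4]
Step 5: flows [0=1,0->2] -> levels [4 5 5]
Tank 0 first reaches <=4 at step 5

Answer: 5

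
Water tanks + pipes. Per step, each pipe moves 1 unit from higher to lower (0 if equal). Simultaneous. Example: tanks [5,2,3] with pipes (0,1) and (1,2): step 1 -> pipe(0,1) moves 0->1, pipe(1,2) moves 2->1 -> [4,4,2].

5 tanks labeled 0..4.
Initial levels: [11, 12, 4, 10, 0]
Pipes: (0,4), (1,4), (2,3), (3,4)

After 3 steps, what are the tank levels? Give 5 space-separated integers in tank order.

Answer: 8 9 6 6 8

Derivation:
Step 1: flows [0->4,1->4,3->2,3->4] -> levels [10 11 5 8 3]
Step 2: flows [0->4,1->4,3->2,3->4] -> levels [9 10 6 6 6]
Step 3: flows [0->4,1->4,2=3,3=4] -> levels [8 9 6 6 8]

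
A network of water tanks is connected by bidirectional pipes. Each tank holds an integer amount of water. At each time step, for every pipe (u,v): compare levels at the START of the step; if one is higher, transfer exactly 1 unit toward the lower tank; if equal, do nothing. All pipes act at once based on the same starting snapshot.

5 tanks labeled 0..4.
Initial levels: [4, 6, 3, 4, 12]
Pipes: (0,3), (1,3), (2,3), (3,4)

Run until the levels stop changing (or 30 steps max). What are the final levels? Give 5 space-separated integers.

Answer: 5 5 5 8 6

Derivation:
Step 1: flows [0=3,1->3,3->2,4->3] -> levels [4 5 4 5 11]
Step 2: flows [3->0,1=3,3->2,4->3] -> levels [5 5 5 4 10]
Step 3: flows [0->3,1->3,2->3,4->3] -> levels [4 4 4 8 9]
Step 4: flows [3->0,3->1,3->2,4->3] -> levels [5 5 5 6 8]
Step 5: flows [3->0,3->1,3->2,4->3] -> levels [6 6 6 4 7]
Step 6: flows [0->3,1->3,2->3,4->3] -> levels [5 5 5 8 6]
Step 7: flows [3->0,3->1,3->2,3->4] -> levels [6 6 6 4 7]
  -> period-2 cycle: step 7 state = step 5 state; never stabilizes
  -> state at step 30: (30-5) mod 2 = 1, same as step 6 -> [5 5 5 8 6]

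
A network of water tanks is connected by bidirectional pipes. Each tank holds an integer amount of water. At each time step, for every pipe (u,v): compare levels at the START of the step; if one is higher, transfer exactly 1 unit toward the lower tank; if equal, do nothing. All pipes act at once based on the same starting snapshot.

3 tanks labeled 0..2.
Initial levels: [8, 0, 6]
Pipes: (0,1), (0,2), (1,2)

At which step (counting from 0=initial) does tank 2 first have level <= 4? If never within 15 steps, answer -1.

Answer: 3

Derivation:
Step 1: flows [0->1,0->2,2->1] -> levels [6 2 6]
Step 2: flows [0->1,0=2,2->1] -> levels [5 4 5]
Step 3: flows [0->1,0=2,2->1] -> levels [4 6 4]
Tank 2 first reaches <=4 at step 3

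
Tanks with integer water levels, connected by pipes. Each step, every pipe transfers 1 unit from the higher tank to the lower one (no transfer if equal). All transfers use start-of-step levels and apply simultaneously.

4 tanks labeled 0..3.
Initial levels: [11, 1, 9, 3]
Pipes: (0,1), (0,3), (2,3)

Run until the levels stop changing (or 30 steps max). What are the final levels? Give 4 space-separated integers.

Step 1: flows [0->1,0->3,2->3] -> levels [9 2 8 5]
Step 2: flows [0->1,0->3,2->3] -> levels [7 3 7 7]
Step 3: flows [0->1,0=3,2=3] -> levels [6 4 7 7]
Step 4: flows [0->1,3->0,2=3] -> levels [6 5 7 6]
Step 5: flows [0->1,0=3,2->3] -> levels [5 6 6 7]
Step 6: flows [1->0,3->0,3->2] -> levels [7 5 7 5]
Step 7: flows [0->1,0->3,2->3] -> levels [5 6 6 7]
  -> period-2 cycle: step 7 state = step 5 state; never stabilizes
  -> state at step 30: (30-5) mod 2 = 1, same as step 6 -> [7 5 7 5]

Answer: 7 5 7 5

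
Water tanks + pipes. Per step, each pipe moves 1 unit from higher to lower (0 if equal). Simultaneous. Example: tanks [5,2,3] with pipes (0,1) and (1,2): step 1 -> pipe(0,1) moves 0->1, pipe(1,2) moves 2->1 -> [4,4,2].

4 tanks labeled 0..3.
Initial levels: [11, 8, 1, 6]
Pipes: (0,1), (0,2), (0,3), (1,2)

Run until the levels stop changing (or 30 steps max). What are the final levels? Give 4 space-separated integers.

Step 1: flows [0->1,0->2,0->3,1->2] -> levels [8 8 3 7]
Step 2: flows [0=1,0->2,0->3,1->2] -> levels [6 7 5 8]
Step 3: flows [1->0,0->2,3->0,1->2] -> levels [7 5 7 7]
Step 4: flows [0->1,0=2,0=3,2->1] -> levels [6 7 6 7]
Step 5: flows [1->0,0=2,3->0,1->2] -> levels [8 5 7 6]
Step 6: flows [0->1,0->2,0->3,2->1] -> levels [5 7 7 7]
Step 7: flows [1->0,2->0,3->0,1=2] -> levels [8 6 6 6]
Step 8: flows [0->1,0->2,0->3,1=2] -> levels [5 7 7 7]
  -> period-2 cycle: step 8 state = step 6 state; never stabilizes
  -> state at step 30: (30-6) mod 2 = 0, same as step 6 -> [5 7 7 7]

Answer: 5 7 7 7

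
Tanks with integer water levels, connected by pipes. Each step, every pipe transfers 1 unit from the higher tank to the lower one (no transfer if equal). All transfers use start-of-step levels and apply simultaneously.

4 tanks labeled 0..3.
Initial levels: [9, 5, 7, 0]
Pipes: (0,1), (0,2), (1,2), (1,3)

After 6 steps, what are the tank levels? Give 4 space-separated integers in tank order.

Answer: 6 3 6 6

Derivation:
Step 1: flows [0->1,0->2,2->1,1->3] -> levels [7 6 7 1]
Step 2: flows [0->1,0=2,2->1,1->3] -> levels [6 7 6 2]
Step 3: flows [1->0,0=2,1->2,1->3] -> levels [7 4 7 3]
Step 4: flows [0->1,0=2,2->1,1->3] -> levels [6 5 6 4]
Step 5: flows [0->1,0=2,2->1,1->3] -> levels [5 6 5 5]
Step 6: flows [1->0,0=2,1->2,1->3] -> levels [6 3 6 6]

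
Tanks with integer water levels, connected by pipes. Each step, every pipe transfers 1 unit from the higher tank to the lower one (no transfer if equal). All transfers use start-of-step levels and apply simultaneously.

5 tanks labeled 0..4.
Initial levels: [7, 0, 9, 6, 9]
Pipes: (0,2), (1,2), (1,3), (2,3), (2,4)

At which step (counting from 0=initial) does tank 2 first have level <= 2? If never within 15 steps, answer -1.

Step 1: flows [2->0,2->1,3->1,2->3,2=4] -> levels [8 2 6 6 9]
Step 2: flows [0->2,2->1,3->1,2=3,4->2] -> levels [7 4 7 5 8]
Step 3: flows [0=2,2->1,3->1,2->3,4->2] -> levels [7 6 6 5 7]
Step 4: flows [0->2,1=2,1->3,2->3,4->2] -> levels [6 5 7 7 6]
Step 5: flows [2->0,2->1,3->1,2=3,2->4] -> levels [7 7 4 6 7]
Step 6: flows [0->2,1->2,1->3,3->2,4->2] -> levels [6 5 8 6 6]
Step 7: flows [2->0,2->1,3->1,2->3,2->4] -> levels [7 7 4 6 7]
  -> period-2 cycle (repeats step 5); tank 2 never drops to <=2
Tank 2 never reaches <=2 within 15 steps

Answer: -1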